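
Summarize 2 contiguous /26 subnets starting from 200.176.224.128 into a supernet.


Original prefix: /26
Number of subnets: 2 = 2^1
New prefix = 26 - 1 = 25
Supernet: 200.176.224.128/25


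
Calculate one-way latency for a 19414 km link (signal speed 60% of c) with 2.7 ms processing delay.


Speed = 0.6 * 3e5 km/s = 180000 km/s
Propagation delay = 19414 / 180000 = 0.1079 s = 107.8556 ms
Processing delay = 2.7 ms
Total one-way latency = 110.5556 ms


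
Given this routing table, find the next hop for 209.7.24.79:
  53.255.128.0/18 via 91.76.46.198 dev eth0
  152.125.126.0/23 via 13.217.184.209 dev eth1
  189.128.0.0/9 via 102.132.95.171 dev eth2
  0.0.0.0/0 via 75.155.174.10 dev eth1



Longest prefix match for 209.7.24.79:
  /18 53.255.128.0: no
  /23 152.125.126.0: no
  /9 189.128.0.0: no
  /0 0.0.0.0: MATCH
Selected: next-hop 75.155.174.10 via eth1 (matched /0)


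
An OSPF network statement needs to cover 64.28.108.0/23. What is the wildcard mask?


Subnet mask: 255.255.254.0
Wildcard = 255.255.255.255 - subnet mask
255 - 255 = 0
255 - 255 = 0
255 - 254 = 1
255 - 0 = 255
Wildcard: 0.0.1.255


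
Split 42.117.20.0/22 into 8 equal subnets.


New prefix = 22 + 3 = 25
Each subnet has 128 addresses
  42.117.20.0/25
  42.117.20.128/25
  42.117.21.0/25
  42.117.21.128/25
  42.117.22.0/25
  42.117.22.128/25
  42.117.23.0/25
  42.117.23.128/25
Subnets: 42.117.20.0/25, 42.117.20.128/25, 42.117.21.0/25, 42.117.21.128/25, 42.117.22.0/25, 42.117.22.128/25, 42.117.23.0/25, 42.117.23.128/25


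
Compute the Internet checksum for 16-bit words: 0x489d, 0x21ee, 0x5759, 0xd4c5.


Sum all words (with carry folding):
+ 0x489d = 0x489d
+ 0x21ee = 0x6a8b
+ 0x5759 = 0xc1e4
+ 0xd4c5 = 0x96aa
One's complement: ~0x96aa
Checksum = 0x6955


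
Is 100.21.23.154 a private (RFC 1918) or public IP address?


RFC 1918 private ranges:
  10.0.0.0/8 (10.0.0.0 - 10.255.255.255)
  172.16.0.0/12 (172.16.0.0 - 172.31.255.255)
  192.168.0.0/16 (192.168.0.0 - 192.168.255.255)
Public (not in any RFC 1918 range)


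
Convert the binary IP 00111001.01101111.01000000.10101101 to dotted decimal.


00111001 = 57
01101111 = 111
01000000 = 64
10101101 = 173
IP: 57.111.64.173


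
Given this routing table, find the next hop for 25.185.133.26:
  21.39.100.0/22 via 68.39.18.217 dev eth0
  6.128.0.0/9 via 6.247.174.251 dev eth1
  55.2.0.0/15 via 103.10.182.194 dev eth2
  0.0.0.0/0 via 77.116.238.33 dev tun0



Longest prefix match for 25.185.133.26:
  /22 21.39.100.0: no
  /9 6.128.0.0: no
  /15 55.2.0.0: no
  /0 0.0.0.0: MATCH
Selected: next-hop 77.116.238.33 via tun0 (matched /0)


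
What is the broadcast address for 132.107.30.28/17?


Network: 132.107.0.0/17
Host bits = 15
Set all host bits to 1:
Broadcast: 132.107.127.255


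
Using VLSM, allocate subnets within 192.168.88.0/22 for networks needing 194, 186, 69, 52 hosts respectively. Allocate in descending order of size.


194 hosts -> /24 (254 usable): 192.168.88.0/24
186 hosts -> /24 (254 usable): 192.168.89.0/24
69 hosts -> /25 (126 usable): 192.168.90.0/25
52 hosts -> /26 (62 usable): 192.168.90.128/26
Allocation: 192.168.88.0/24 (194 hosts, 254 usable); 192.168.89.0/24 (186 hosts, 254 usable); 192.168.90.0/25 (69 hosts, 126 usable); 192.168.90.128/26 (52 hosts, 62 usable)


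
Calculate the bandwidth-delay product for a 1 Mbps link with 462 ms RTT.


BDP = bandwidth * RTT
= 1 Mbps * 462 ms
= 1 * 1e6 * 462 / 1000 bits
= 462000 bits
= 57750 bytes
= 56.3965 KB
BDP = 462000 bits (57750 bytes)


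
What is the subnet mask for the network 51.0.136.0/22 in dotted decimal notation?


/22 means 22 network bits, 10 host bits
Binary: 11111111111111111111110000000000
Mask: 255.255.252.0


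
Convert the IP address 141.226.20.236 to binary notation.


141 = 10001101
226 = 11100010
20 = 00010100
236 = 11101100
Binary: 10001101.11100010.00010100.11101100


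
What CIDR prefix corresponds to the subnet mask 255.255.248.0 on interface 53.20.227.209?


Binary: 11111111.11111111.11111000.00000000
Count leading 1s
Prefix: /21


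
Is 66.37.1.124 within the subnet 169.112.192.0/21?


Subnet network: 169.112.192.0
Test IP AND mask: 66.37.0.0
No, 66.37.1.124 is not in 169.112.192.0/21


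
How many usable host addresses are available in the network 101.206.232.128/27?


Host bits = 32 - 27 = 5
Total addresses = 2^5 = 32
Usable = total - 2 (network and broadcast)
Usable hosts: 30


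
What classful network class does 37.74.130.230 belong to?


First octet: 37
Binary: 00100101
0xxxxxxx -> Class A (1-126)
Class A, default mask 255.0.0.0 (/8)


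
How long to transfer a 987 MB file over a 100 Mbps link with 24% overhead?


Effective throughput = 100 * (1 - 24/100) = 76 Mbps
File size in Mb = 987 * 8 = 7896 Mb
Time = 7896 / 76
Time = 103.8947 seconds


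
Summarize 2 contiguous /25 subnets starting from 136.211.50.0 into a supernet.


Original prefix: /25
Number of subnets: 2 = 2^1
New prefix = 25 - 1 = 24
Supernet: 136.211.50.0/24


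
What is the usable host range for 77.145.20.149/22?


Network: 77.145.20.0
Broadcast: 77.145.23.255
First usable = network + 1
Last usable = broadcast - 1
Range: 77.145.20.1 to 77.145.23.254


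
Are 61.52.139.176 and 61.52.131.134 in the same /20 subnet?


Mask: 255.255.240.0
61.52.139.176 AND mask = 61.52.128.0
61.52.131.134 AND mask = 61.52.128.0
Yes, same subnet (61.52.128.0)


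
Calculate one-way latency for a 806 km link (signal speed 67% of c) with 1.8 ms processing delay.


Speed = 0.67 * 3e5 km/s = 201000 km/s
Propagation delay = 806 / 201000 = 0.004 s = 4.01 ms
Processing delay = 1.8 ms
Total one-way latency = 5.81 ms


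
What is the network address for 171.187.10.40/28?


IP:   10101011.10111011.00001010.00101000
Mask: 11111111.11111111.11111111.11110000
AND operation:
Net:  10101011.10111011.00001010.00100000
Network: 171.187.10.32/28


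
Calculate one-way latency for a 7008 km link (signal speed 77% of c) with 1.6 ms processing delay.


Speed = 0.77 * 3e5 km/s = 231000 km/s
Propagation delay = 7008 / 231000 = 0.0303 s = 30.3377 ms
Processing delay = 1.6 ms
Total one-way latency = 31.9377 ms


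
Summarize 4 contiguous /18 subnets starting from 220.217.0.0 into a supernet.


Original prefix: /18
Number of subnets: 4 = 2^2
New prefix = 18 - 2 = 16
Supernet: 220.217.0.0/16


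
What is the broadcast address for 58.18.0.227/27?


Network: 58.18.0.224/27
Host bits = 5
Set all host bits to 1:
Broadcast: 58.18.0.255


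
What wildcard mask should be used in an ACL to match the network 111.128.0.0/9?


Subnet mask: 255.128.0.0
Wildcard = 255.255.255.255 - subnet mask
255 - 255 = 0
255 - 128 = 127
255 - 0 = 255
255 - 0 = 255
Wildcard: 0.127.255.255


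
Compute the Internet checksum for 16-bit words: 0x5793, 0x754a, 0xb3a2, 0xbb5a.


Sum all words (with carry folding):
+ 0x5793 = 0x5793
+ 0x754a = 0xccdd
+ 0xb3a2 = 0x8080
+ 0xbb5a = 0x3bdb
One's complement: ~0x3bdb
Checksum = 0xc424


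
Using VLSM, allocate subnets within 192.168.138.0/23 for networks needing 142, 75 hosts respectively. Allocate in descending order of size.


142 hosts -> /24 (254 usable): 192.168.138.0/24
75 hosts -> /25 (126 usable): 192.168.139.0/25
Allocation: 192.168.138.0/24 (142 hosts, 254 usable); 192.168.139.0/25 (75 hosts, 126 usable)


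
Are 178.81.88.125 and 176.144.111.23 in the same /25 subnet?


Mask: 255.255.255.128
178.81.88.125 AND mask = 178.81.88.0
176.144.111.23 AND mask = 176.144.111.0
No, different subnets (178.81.88.0 vs 176.144.111.0)


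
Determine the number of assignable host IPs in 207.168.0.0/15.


Host bits = 32 - 15 = 17
Total addresses = 2^17 = 131072
Usable = total - 2 (network and broadcast)
Usable hosts: 131070


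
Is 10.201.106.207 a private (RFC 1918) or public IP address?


RFC 1918 private ranges:
  10.0.0.0/8 (10.0.0.0 - 10.255.255.255)
  172.16.0.0/12 (172.16.0.0 - 172.31.255.255)
  192.168.0.0/16 (192.168.0.0 - 192.168.255.255)
Private (in 10.0.0.0/8)


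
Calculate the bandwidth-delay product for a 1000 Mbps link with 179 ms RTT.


BDP = bandwidth * RTT
= 1000 Mbps * 179 ms
= 1000 * 1e6 * 179 / 1000 bits
= 179000000 bits
= 22375000 bytes
= 21850.5859 KB
BDP = 179000000 bits (22375000 bytes)


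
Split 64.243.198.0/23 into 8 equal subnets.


New prefix = 23 + 3 = 26
Each subnet has 64 addresses
  64.243.198.0/26
  64.243.198.64/26
  64.243.198.128/26
  64.243.198.192/26
  64.243.199.0/26
  64.243.199.64/26
  64.243.199.128/26
  64.243.199.192/26
Subnets: 64.243.198.0/26, 64.243.198.64/26, 64.243.198.128/26, 64.243.198.192/26, 64.243.199.0/26, 64.243.199.64/26, 64.243.199.128/26, 64.243.199.192/26


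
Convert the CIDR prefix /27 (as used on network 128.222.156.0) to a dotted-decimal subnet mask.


/27 means 27 network bits, 5 host bits
Binary: 11111111111111111111111111100000
Mask: 255.255.255.224


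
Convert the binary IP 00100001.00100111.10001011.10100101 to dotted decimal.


00100001 = 33
00100111 = 39
10001011 = 139
10100101 = 165
IP: 33.39.139.165


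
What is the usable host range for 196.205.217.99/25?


Network: 196.205.217.0
Broadcast: 196.205.217.127
First usable = network + 1
Last usable = broadcast - 1
Range: 196.205.217.1 to 196.205.217.126


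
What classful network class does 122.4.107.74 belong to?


First octet: 122
Binary: 01111010
0xxxxxxx -> Class A (1-126)
Class A, default mask 255.0.0.0 (/8)


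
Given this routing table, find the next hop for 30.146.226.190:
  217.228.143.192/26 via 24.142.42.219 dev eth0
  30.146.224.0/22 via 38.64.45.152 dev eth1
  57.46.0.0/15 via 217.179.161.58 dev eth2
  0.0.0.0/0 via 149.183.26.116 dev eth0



Longest prefix match for 30.146.226.190:
  /26 217.228.143.192: no
  /22 30.146.224.0: MATCH
  /15 57.46.0.0: no
  /0 0.0.0.0: MATCH
Selected: next-hop 38.64.45.152 via eth1 (matched /22)


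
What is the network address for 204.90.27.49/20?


IP:   11001100.01011010.00011011.00110001
Mask: 11111111.11111111.11110000.00000000
AND operation:
Net:  11001100.01011010.00010000.00000000
Network: 204.90.16.0/20


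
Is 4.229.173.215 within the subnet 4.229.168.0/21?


Subnet network: 4.229.168.0
Test IP AND mask: 4.229.168.0
Yes, 4.229.173.215 is in 4.229.168.0/21


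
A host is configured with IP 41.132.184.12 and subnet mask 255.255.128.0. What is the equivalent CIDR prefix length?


Binary: 11111111.11111111.10000000.00000000
Count leading 1s
Prefix: /17


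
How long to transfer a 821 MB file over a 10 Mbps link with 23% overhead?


Effective throughput = 10 * (1 - 23/100) = 7.7 Mbps
File size in Mb = 821 * 8 = 6568 Mb
Time = 6568 / 7.7
Time = 852.987 seconds


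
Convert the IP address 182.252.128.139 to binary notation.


182 = 10110110
252 = 11111100
128 = 10000000
139 = 10001011
Binary: 10110110.11111100.10000000.10001011


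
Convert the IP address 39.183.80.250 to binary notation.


39 = 00100111
183 = 10110111
80 = 01010000
250 = 11111010
Binary: 00100111.10110111.01010000.11111010


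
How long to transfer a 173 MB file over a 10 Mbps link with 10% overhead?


Effective throughput = 10 * (1 - 10/100) = 9 Mbps
File size in Mb = 173 * 8 = 1384 Mb
Time = 1384 / 9
Time = 153.7778 seconds


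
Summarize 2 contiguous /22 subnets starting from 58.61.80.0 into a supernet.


Original prefix: /22
Number of subnets: 2 = 2^1
New prefix = 22 - 1 = 21
Supernet: 58.61.80.0/21


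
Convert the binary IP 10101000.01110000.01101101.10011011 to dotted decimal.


10101000 = 168
01110000 = 112
01101101 = 109
10011011 = 155
IP: 168.112.109.155


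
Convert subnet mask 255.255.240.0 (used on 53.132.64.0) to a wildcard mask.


Subnet mask: 255.255.240.0
Wildcard = 255.255.255.255 - subnet mask
255 - 255 = 0
255 - 255 = 0
255 - 240 = 15
255 - 0 = 255
Wildcard: 0.0.15.255


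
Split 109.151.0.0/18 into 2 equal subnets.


New prefix = 18 + 1 = 19
Each subnet has 8192 addresses
  109.151.0.0/19
  109.151.32.0/19
Subnets: 109.151.0.0/19, 109.151.32.0/19


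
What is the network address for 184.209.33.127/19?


IP:   10111000.11010001.00100001.01111111
Mask: 11111111.11111111.11100000.00000000
AND operation:
Net:  10111000.11010001.00100000.00000000
Network: 184.209.32.0/19


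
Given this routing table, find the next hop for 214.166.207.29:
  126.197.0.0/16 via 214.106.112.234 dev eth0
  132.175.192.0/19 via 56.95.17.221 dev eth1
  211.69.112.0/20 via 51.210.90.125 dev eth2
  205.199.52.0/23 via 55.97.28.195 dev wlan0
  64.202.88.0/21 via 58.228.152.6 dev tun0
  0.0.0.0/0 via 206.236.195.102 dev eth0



Longest prefix match for 214.166.207.29:
  /16 126.197.0.0: no
  /19 132.175.192.0: no
  /20 211.69.112.0: no
  /23 205.199.52.0: no
  /21 64.202.88.0: no
  /0 0.0.0.0: MATCH
Selected: next-hop 206.236.195.102 via eth0 (matched /0)


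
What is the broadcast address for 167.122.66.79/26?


Network: 167.122.66.64/26
Host bits = 6
Set all host bits to 1:
Broadcast: 167.122.66.127


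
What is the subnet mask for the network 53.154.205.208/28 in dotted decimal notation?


/28 means 28 network bits, 4 host bits
Binary: 11111111111111111111111111110000
Mask: 255.255.255.240


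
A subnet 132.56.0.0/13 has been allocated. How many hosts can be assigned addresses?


Host bits = 32 - 13 = 19
Total addresses = 2^19 = 524288
Usable = total - 2 (network and broadcast)
Usable hosts: 524286


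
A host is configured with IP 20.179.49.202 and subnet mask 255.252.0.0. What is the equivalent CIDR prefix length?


Binary: 11111111.11111100.00000000.00000000
Count leading 1s
Prefix: /14


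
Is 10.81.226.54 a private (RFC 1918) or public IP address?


RFC 1918 private ranges:
  10.0.0.0/8 (10.0.0.0 - 10.255.255.255)
  172.16.0.0/12 (172.16.0.0 - 172.31.255.255)
  192.168.0.0/16 (192.168.0.0 - 192.168.255.255)
Private (in 10.0.0.0/8)


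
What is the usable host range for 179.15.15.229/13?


Network: 179.8.0.0
Broadcast: 179.15.255.255
First usable = network + 1
Last usable = broadcast - 1
Range: 179.8.0.1 to 179.15.255.254


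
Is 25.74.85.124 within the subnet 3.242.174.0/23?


Subnet network: 3.242.174.0
Test IP AND mask: 25.74.84.0
No, 25.74.85.124 is not in 3.242.174.0/23


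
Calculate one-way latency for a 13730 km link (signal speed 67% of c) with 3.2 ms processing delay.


Speed = 0.67 * 3e5 km/s = 201000 km/s
Propagation delay = 13730 / 201000 = 0.0683 s = 68.3085 ms
Processing delay = 3.2 ms
Total one-way latency = 71.5085 ms


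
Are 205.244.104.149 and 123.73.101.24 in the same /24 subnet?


Mask: 255.255.255.0
205.244.104.149 AND mask = 205.244.104.0
123.73.101.24 AND mask = 123.73.101.0
No, different subnets (205.244.104.0 vs 123.73.101.0)


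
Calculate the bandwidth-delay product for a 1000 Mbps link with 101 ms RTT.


BDP = bandwidth * RTT
= 1000 Mbps * 101 ms
= 1000 * 1e6 * 101 / 1000 bits
= 101000000 bits
= 12625000 bytes
= 12329.1016 KB
BDP = 101000000 bits (12625000 bytes)


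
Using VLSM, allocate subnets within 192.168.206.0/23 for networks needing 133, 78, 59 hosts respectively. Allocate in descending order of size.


133 hosts -> /24 (254 usable): 192.168.206.0/24
78 hosts -> /25 (126 usable): 192.168.207.0/25
59 hosts -> /26 (62 usable): 192.168.207.128/26
Allocation: 192.168.206.0/24 (133 hosts, 254 usable); 192.168.207.0/25 (78 hosts, 126 usable); 192.168.207.128/26 (59 hosts, 62 usable)


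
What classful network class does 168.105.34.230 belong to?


First octet: 168
Binary: 10101000
10xxxxxx -> Class B (128-191)
Class B, default mask 255.255.0.0 (/16)


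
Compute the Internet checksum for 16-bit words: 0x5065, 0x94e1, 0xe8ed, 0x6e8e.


Sum all words (with carry folding):
+ 0x5065 = 0x5065
+ 0x94e1 = 0xe546
+ 0xe8ed = 0xce34
+ 0x6e8e = 0x3cc3
One's complement: ~0x3cc3
Checksum = 0xc33c


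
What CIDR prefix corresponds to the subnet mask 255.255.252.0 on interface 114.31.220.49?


Binary: 11111111.11111111.11111100.00000000
Count leading 1s
Prefix: /22


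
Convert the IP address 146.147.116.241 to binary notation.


146 = 10010010
147 = 10010011
116 = 01110100
241 = 11110001
Binary: 10010010.10010011.01110100.11110001


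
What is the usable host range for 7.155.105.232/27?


Network: 7.155.105.224
Broadcast: 7.155.105.255
First usable = network + 1
Last usable = broadcast - 1
Range: 7.155.105.225 to 7.155.105.254


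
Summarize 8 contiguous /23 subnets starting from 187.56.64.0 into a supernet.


Original prefix: /23
Number of subnets: 8 = 2^3
New prefix = 23 - 3 = 20
Supernet: 187.56.64.0/20


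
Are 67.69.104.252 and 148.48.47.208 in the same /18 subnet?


Mask: 255.255.192.0
67.69.104.252 AND mask = 67.69.64.0
148.48.47.208 AND mask = 148.48.0.0
No, different subnets (67.69.64.0 vs 148.48.0.0)


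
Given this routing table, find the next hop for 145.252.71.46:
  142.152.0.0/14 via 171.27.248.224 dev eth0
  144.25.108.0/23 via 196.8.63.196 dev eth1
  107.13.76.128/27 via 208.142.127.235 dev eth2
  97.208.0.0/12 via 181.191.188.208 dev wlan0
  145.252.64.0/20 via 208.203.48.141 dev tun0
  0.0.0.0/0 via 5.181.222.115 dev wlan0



Longest prefix match for 145.252.71.46:
  /14 142.152.0.0: no
  /23 144.25.108.0: no
  /27 107.13.76.128: no
  /12 97.208.0.0: no
  /20 145.252.64.0: MATCH
  /0 0.0.0.0: MATCH
Selected: next-hop 208.203.48.141 via tun0 (matched /20)


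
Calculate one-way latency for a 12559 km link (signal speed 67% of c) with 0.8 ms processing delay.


Speed = 0.67 * 3e5 km/s = 201000 km/s
Propagation delay = 12559 / 201000 = 0.0625 s = 62.4826 ms
Processing delay = 0.8 ms
Total one-way latency = 63.2826 ms


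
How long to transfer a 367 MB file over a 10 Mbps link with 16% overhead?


Effective throughput = 10 * (1 - 16/100) = 8.4 Mbps
File size in Mb = 367 * 8 = 2936 Mb
Time = 2936 / 8.4
Time = 349.5238 seconds


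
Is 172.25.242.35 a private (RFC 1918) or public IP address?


RFC 1918 private ranges:
  10.0.0.0/8 (10.0.0.0 - 10.255.255.255)
  172.16.0.0/12 (172.16.0.0 - 172.31.255.255)
  192.168.0.0/16 (192.168.0.0 - 192.168.255.255)
Private (in 172.16.0.0/12)


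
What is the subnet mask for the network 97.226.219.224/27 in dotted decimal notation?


/27 means 27 network bits, 5 host bits
Binary: 11111111111111111111111111100000
Mask: 255.255.255.224


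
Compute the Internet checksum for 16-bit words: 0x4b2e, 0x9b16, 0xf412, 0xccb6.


Sum all words (with carry folding):
+ 0x4b2e = 0x4b2e
+ 0x9b16 = 0xe644
+ 0xf412 = 0xda57
+ 0xccb6 = 0xa70e
One's complement: ~0xa70e
Checksum = 0x58f1


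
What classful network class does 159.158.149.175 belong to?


First octet: 159
Binary: 10011111
10xxxxxx -> Class B (128-191)
Class B, default mask 255.255.0.0 (/16)


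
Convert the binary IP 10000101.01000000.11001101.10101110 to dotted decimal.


10000101 = 133
01000000 = 64
11001101 = 205
10101110 = 174
IP: 133.64.205.174


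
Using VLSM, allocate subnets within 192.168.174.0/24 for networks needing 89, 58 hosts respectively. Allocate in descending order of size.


89 hosts -> /25 (126 usable): 192.168.174.0/25
58 hosts -> /26 (62 usable): 192.168.174.128/26
Allocation: 192.168.174.0/25 (89 hosts, 126 usable); 192.168.174.128/26 (58 hosts, 62 usable)


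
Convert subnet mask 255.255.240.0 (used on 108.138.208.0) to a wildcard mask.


Subnet mask: 255.255.240.0
Wildcard = 255.255.255.255 - subnet mask
255 - 255 = 0
255 - 255 = 0
255 - 240 = 15
255 - 0 = 255
Wildcard: 0.0.15.255


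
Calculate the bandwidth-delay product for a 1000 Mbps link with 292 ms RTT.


BDP = bandwidth * RTT
= 1000 Mbps * 292 ms
= 1000 * 1e6 * 292 / 1000 bits
= 292000000 bits
= 36500000 bytes
= 35644.5312 KB
BDP = 292000000 bits (36500000 bytes)


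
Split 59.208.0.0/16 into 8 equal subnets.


New prefix = 16 + 3 = 19
Each subnet has 8192 addresses
  59.208.0.0/19
  59.208.32.0/19
  59.208.64.0/19
  59.208.96.0/19
  59.208.128.0/19
  59.208.160.0/19
  59.208.192.0/19
  59.208.224.0/19
Subnets: 59.208.0.0/19, 59.208.32.0/19, 59.208.64.0/19, 59.208.96.0/19, 59.208.128.0/19, 59.208.160.0/19, 59.208.192.0/19, 59.208.224.0/19


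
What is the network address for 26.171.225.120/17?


IP:   00011010.10101011.11100001.01111000
Mask: 11111111.11111111.10000000.00000000
AND operation:
Net:  00011010.10101011.10000000.00000000
Network: 26.171.128.0/17


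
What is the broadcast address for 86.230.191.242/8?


Network: 86.0.0.0/8
Host bits = 24
Set all host bits to 1:
Broadcast: 86.255.255.255


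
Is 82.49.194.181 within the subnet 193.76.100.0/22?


Subnet network: 193.76.100.0
Test IP AND mask: 82.49.192.0
No, 82.49.194.181 is not in 193.76.100.0/22


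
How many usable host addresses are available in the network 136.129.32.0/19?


Host bits = 32 - 19 = 13
Total addresses = 2^13 = 8192
Usable = total - 2 (network and broadcast)
Usable hosts: 8190


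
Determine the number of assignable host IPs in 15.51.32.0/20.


Host bits = 32 - 20 = 12
Total addresses = 2^12 = 4096
Usable = total - 2 (network and broadcast)
Usable hosts: 4094


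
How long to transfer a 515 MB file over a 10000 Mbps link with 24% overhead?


Effective throughput = 10000 * (1 - 24/100) = 7600 Mbps
File size in Mb = 515 * 8 = 4120 Mb
Time = 4120 / 7600
Time = 0.5421 seconds


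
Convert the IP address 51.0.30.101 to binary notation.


51 = 00110011
0 = 00000000
30 = 00011110
101 = 01100101
Binary: 00110011.00000000.00011110.01100101


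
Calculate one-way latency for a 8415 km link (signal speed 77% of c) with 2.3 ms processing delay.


Speed = 0.77 * 3e5 km/s = 231000 km/s
Propagation delay = 8415 / 231000 = 0.0364 s = 36.4286 ms
Processing delay = 2.3 ms
Total one-way latency = 38.7286 ms


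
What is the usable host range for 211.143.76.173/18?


Network: 211.143.64.0
Broadcast: 211.143.127.255
First usable = network + 1
Last usable = broadcast - 1
Range: 211.143.64.1 to 211.143.127.254


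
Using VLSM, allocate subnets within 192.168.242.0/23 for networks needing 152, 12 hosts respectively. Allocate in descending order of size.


152 hosts -> /24 (254 usable): 192.168.242.0/24
12 hosts -> /28 (14 usable): 192.168.243.0/28
Allocation: 192.168.242.0/24 (152 hosts, 254 usable); 192.168.243.0/28 (12 hosts, 14 usable)


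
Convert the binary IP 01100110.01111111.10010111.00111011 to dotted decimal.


01100110 = 102
01111111 = 127
10010111 = 151
00111011 = 59
IP: 102.127.151.59


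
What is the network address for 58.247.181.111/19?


IP:   00111010.11110111.10110101.01101111
Mask: 11111111.11111111.11100000.00000000
AND operation:
Net:  00111010.11110111.10100000.00000000
Network: 58.247.160.0/19


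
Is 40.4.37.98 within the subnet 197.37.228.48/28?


Subnet network: 197.37.228.48
Test IP AND mask: 40.4.37.96
No, 40.4.37.98 is not in 197.37.228.48/28


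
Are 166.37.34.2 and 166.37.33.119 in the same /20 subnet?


Mask: 255.255.240.0
166.37.34.2 AND mask = 166.37.32.0
166.37.33.119 AND mask = 166.37.32.0
Yes, same subnet (166.37.32.0)


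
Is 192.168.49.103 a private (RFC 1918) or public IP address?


RFC 1918 private ranges:
  10.0.0.0/8 (10.0.0.0 - 10.255.255.255)
  172.16.0.0/12 (172.16.0.0 - 172.31.255.255)
  192.168.0.0/16 (192.168.0.0 - 192.168.255.255)
Private (in 192.168.0.0/16)


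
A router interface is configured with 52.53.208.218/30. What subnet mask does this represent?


/30 means 30 network bits, 2 host bits
Binary: 11111111111111111111111111111100
Mask: 255.255.255.252


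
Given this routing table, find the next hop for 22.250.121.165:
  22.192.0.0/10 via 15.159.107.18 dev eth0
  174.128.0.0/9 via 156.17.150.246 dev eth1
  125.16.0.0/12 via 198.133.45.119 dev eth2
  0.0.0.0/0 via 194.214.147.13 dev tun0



Longest prefix match for 22.250.121.165:
  /10 22.192.0.0: MATCH
  /9 174.128.0.0: no
  /12 125.16.0.0: no
  /0 0.0.0.0: MATCH
Selected: next-hop 15.159.107.18 via eth0 (matched /10)


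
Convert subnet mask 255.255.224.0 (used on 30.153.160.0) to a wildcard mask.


Subnet mask: 255.255.224.0
Wildcard = 255.255.255.255 - subnet mask
255 - 255 = 0
255 - 255 = 0
255 - 224 = 31
255 - 0 = 255
Wildcard: 0.0.31.255


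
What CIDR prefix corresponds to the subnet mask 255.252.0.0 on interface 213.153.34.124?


Binary: 11111111.11111100.00000000.00000000
Count leading 1s
Prefix: /14


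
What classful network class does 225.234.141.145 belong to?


First octet: 225
Binary: 11100001
1110xxxx -> Class D (224-239)
Class D (multicast), default mask N/A


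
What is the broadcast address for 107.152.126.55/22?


Network: 107.152.124.0/22
Host bits = 10
Set all host bits to 1:
Broadcast: 107.152.127.255


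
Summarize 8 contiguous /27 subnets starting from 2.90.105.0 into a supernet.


Original prefix: /27
Number of subnets: 8 = 2^3
New prefix = 27 - 3 = 24
Supernet: 2.90.105.0/24


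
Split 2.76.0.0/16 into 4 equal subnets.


New prefix = 16 + 2 = 18
Each subnet has 16384 addresses
  2.76.0.0/18
  2.76.64.0/18
  2.76.128.0/18
  2.76.192.0/18
Subnets: 2.76.0.0/18, 2.76.64.0/18, 2.76.128.0/18, 2.76.192.0/18


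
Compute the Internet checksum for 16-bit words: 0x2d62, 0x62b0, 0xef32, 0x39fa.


Sum all words (with carry folding):
+ 0x2d62 = 0x2d62
+ 0x62b0 = 0x9012
+ 0xef32 = 0x7f45
+ 0x39fa = 0xb93f
One's complement: ~0xb93f
Checksum = 0x46c0


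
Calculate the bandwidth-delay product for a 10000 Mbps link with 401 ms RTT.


BDP = bandwidth * RTT
= 10000 Mbps * 401 ms
= 10000 * 1e6 * 401 / 1000 bits
= 4010000000 bits
= 501250000 bytes
= 489501.9531 KB
BDP = 4010000000 bits (501250000 bytes)


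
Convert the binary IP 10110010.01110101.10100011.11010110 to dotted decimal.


10110010 = 178
01110101 = 117
10100011 = 163
11010110 = 214
IP: 178.117.163.214


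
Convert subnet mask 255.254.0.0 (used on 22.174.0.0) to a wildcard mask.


Subnet mask: 255.254.0.0
Wildcard = 255.255.255.255 - subnet mask
255 - 255 = 0
255 - 254 = 1
255 - 0 = 255
255 - 0 = 255
Wildcard: 0.1.255.255


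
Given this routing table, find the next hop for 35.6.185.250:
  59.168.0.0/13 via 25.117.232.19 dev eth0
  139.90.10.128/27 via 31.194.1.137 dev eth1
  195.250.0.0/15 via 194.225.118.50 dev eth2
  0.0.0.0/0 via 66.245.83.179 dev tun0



Longest prefix match for 35.6.185.250:
  /13 59.168.0.0: no
  /27 139.90.10.128: no
  /15 195.250.0.0: no
  /0 0.0.0.0: MATCH
Selected: next-hop 66.245.83.179 via tun0 (matched /0)


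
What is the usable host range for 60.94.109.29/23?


Network: 60.94.108.0
Broadcast: 60.94.109.255
First usable = network + 1
Last usable = broadcast - 1
Range: 60.94.108.1 to 60.94.109.254


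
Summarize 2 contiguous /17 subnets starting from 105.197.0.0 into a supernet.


Original prefix: /17
Number of subnets: 2 = 2^1
New prefix = 17 - 1 = 16
Supernet: 105.197.0.0/16


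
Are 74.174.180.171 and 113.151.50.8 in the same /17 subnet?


Mask: 255.255.128.0
74.174.180.171 AND mask = 74.174.128.0
113.151.50.8 AND mask = 113.151.0.0
No, different subnets (74.174.128.0 vs 113.151.0.0)


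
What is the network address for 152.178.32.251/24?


IP:   10011000.10110010.00100000.11111011
Mask: 11111111.11111111.11111111.00000000
AND operation:
Net:  10011000.10110010.00100000.00000000
Network: 152.178.32.0/24


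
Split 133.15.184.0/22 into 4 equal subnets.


New prefix = 22 + 2 = 24
Each subnet has 256 addresses
  133.15.184.0/24
  133.15.185.0/24
  133.15.186.0/24
  133.15.187.0/24
Subnets: 133.15.184.0/24, 133.15.185.0/24, 133.15.186.0/24, 133.15.187.0/24


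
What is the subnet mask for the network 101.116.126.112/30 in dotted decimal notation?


/30 means 30 network bits, 2 host bits
Binary: 11111111111111111111111111111100
Mask: 255.255.255.252


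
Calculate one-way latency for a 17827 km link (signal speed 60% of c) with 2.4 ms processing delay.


Speed = 0.6 * 3e5 km/s = 180000 km/s
Propagation delay = 17827 / 180000 = 0.099 s = 99.0389 ms
Processing delay = 2.4 ms
Total one-way latency = 101.4389 ms


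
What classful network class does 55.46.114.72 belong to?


First octet: 55
Binary: 00110111
0xxxxxxx -> Class A (1-126)
Class A, default mask 255.0.0.0 (/8)


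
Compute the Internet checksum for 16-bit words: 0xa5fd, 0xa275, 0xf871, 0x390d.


Sum all words (with carry folding):
+ 0xa5fd = 0xa5fd
+ 0xa275 = 0x4873
+ 0xf871 = 0x40e5
+ 0x390d = 0x79f2
One's complement: ~0x79f2
Checksum = 0x860d


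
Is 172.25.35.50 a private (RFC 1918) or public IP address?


RFC 1918 private ranges:
  10.0.0.0/8 (10.0.0.0 - 10.255.255.255)
  172.16.0.0/12 (172.16.0.0 - 172.31.255.255)
  192.168.0.0/16 (192.168.0.0 - 192.168.255.255)
Private (in 172.16.0.0/12)


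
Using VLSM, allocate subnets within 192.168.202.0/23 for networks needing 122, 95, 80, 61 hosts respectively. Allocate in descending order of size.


122 hosts -> /25 (126 usable): 192.168.202.0/25
95 hosts -> /25 (126 usable): 192.168.202.128/25
80 hosts -> /25 (126 usable): 192.168.203.0/25
61 hosts -> /26 (62 usable): 192.168.203.128/26
Allocation: 192.168.202.0/25 (122 hosts, 126 usable); 192.168.202.128/25 (95 hosts, 126 usable); 192.168.203.0/25 (80 hosts, 126 usable); 192.168.203.128/26 (61 hosts, 62 usable)


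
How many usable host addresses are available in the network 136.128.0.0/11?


Host bits = 32 - 11 = 21
Total addresses = 2^21 = 2097152
Usable = total - 2 (network and broadcast)
Usable hosts: 2097150


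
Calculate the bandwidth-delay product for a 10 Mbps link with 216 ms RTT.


BDP = bandwidth * RTT
= 10 Mbps * 216 ms
= 10 * 1e6 * 216 / 1000 bits
= 2160000 bits
= 270000 bytes
= 263.6719 KB
BDP = 2160000 bits (270000 bytes)


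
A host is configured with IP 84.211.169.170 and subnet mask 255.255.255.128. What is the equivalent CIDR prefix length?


Binary: 11111111.11111111.11111111.10000000
Count leading 1s
Prefix: /25


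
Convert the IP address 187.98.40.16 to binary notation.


187 = 10111011
98 = 01100010
40 = 00101000
16 = 00010000
Binary: 10111011.01100010.00101000.00010000


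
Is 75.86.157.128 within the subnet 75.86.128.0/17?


Subnet network: 75.86.128.0
Test IP AND mask: 75.86.128.0
Yes, 75.86.157.128 is in 75.86.128.0/17


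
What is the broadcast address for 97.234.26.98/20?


Network: 97.234.16.0/20
Host bits = 12
Set all host bits to 1:
Broadcast: 97.234.31.255


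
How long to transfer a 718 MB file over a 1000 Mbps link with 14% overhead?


Effective throughput = 1000 * (1 - 14/100) = 860 Mbps
File size in Mb = 718 * 8 = 5744 Mb
Time = 5744 / 860
Time = 6.6791 seconds


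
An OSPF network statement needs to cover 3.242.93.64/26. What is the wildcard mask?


Subnet mask: 255.255.255.192
Wildcard = 255.255.255.255 - subnet mask
255 - 255 = 0
255 - 255 = 0
255 - 255 = 0
255 - 192 = 63
Wildcard: 0.0.0.63


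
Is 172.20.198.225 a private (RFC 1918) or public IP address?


RFC 1918 private ranges:
  10.0.0.0/8 (10.0.0.0 - 10.255.255.255)
  172.16.0.0/12 (172.16.0.0 - 172.31.255.255)
  192.168.0.0/16 (192.168.0.0 - 192.168.255.255)
Private (in 172.16.0.0/12)


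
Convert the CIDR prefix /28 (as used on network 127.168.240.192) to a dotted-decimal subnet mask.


/28 means 28 network bits, 4 host bits
Binary: 11111111111111111111111111110000
Mask: 255.255.255.240


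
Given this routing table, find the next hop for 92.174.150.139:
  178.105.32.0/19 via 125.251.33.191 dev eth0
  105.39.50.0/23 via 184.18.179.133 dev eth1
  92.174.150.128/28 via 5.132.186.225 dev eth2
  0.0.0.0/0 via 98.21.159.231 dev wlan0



Longest prefix match for 92.174.150.139:
  /19 178.105.32.0: no
  /23 105.39.50.0: no
  /28 92.174.150.128: MATCH
  /0 0.0.0.0: MATCH
Selected: next-hop 5.132.186.225 via eth2 (matched /28)


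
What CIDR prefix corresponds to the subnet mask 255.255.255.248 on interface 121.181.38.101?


Binary: 11111111.11111111.11111111.11111000
Count leading 1s
Prefix: /29


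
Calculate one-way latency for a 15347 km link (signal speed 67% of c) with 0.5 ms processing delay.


Speed = 0.67 * 3e5 km/s = 201000 km/s
Propagation delay = 15347 / 201000 = 0.0764 s = 76.3532 ms
Processing delay = 0.5 ms
Total one-way latency = 76.8532 ms


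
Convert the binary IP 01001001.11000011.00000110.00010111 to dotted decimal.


01001001 = 73
11000011 = 195
00000110 = 6
00010111 = 23
IP: 73.195.6.23


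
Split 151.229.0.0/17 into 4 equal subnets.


New prefix = 17 + 2 = 19
Each subnet has 8192 addresses
  151.229.0.0/19
  151.229.32.0/19
  151.229.64.0/19
  151.229.96.0/19
Subnets: 151.229.0.0/19, 151.229.32.0/19, 151.229.64.0/19, 151.229.96.0/19


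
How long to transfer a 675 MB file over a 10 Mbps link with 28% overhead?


Effective throughput = 10 * (1 - 28/100) = 7.2 Mbps
File size in Mb = 675 * 8 = 5400 Mb
Time = 5400 / 7.2
Time = 750.0 seconds


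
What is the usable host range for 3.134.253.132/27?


Network: 3.134.253.128
Broadcast: 3.134.253.159
First usable = network + 1
Last usable = broadcast - 1
Range: 3.134.253.129 to 3.134.253.158


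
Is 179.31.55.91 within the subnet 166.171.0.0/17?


Subnet network: 166.171.0.0
Test IP AND mask: 179.31.0.0
No, 179.31.55.91 is not in 166.171.0.0/17


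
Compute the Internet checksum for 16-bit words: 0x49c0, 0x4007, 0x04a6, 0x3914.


Sum all words (with carry folding):
+ 0x49c0 = 0x49c0
+ 0x4007 = 0x89c7
+ 0x04a6 = 0x8e6d
+ 0x3914 = 0xc781
One's complement: ~0xc781
Checksum = 0x387e


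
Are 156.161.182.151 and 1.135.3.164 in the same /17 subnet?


Mask: 255.255.128.0
156.161.182.151 AND mask = 156.161.128.0
1.135.3.164 AND mask = 1.135.0.0
No, different subnets (156.161.128.0 vs 1.135.0.0)


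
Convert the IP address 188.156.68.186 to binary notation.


188 = 10111100
156 = 10011100
68 = 01000100
186 = 10111010
Binary: 10111100.10011100.01000100.10111010


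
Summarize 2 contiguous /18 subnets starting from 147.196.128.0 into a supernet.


Original prefix: /18
Number of subnets: 2 = 2^1
New prefix = 18 - 1 = 17
Supernet: 147.196.128.0/17


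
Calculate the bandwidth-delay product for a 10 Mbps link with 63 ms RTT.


BDP = bandwidth * RTT
= 10 Mbps * 63 ms
= 10 * 1e6 * 63 / 1000 bits
= 630000 bits
= 78750 bytes
= 76.9043 KB
BDP = 630000 bits (78750 bytes)


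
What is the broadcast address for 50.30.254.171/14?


Network: 50.28.0.0/14
Host bits = 18
Set all host bits to 1:
Broadcast: 50.31.255.255


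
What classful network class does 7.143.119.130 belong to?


First octet: 7
Binary: 00000111
0xxxxxxx -> Class A (1-126)
Class A, default mask 255.0.0.0 (/8)


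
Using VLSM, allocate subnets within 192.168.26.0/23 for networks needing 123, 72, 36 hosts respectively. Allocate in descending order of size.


123 hosts -> /25 (126 usable): 192.168.26.0/25
72 hosts -> /25 (126 usable): 192.168.26.128/25
36 hosts -> /26 (62 usable): 192.168.27.0/26
Allocation: 192.168.26.0/25 (123 hosts, 126 usable); 192.168.26.128/25 (72 hosts, 126 usable); 192.168.27.0/26 (36 hosts, 62 usable)


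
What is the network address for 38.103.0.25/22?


IP:   00100110.01100111.00000000.00011001
Mask: 11111111.11111111.11111100.00000000
AND operation:
Net:  00100110.01100111.00000000.00000000
Network: 38.103.0.0/22


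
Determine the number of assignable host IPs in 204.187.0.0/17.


Host bits = 32 - 17 = 15
Total addresses = 2^15 = 32768
Usable = total - 2 (network and broadcast)
Usable hosts: 32766


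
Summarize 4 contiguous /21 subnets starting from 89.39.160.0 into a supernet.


Original prefix: /21
Number of subnets: 4 = 2^2
New prefix = 21 - 2 = 19
Supernet: 89.39.160.0/19


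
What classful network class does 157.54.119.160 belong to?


First octet: 157
Binary: 10011101
10xxxxxx -> Class B (128-191)
Class B, default mask 255.255.0.0 (/16)


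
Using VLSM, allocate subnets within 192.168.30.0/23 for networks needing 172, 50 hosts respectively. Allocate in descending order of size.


172 hosts -> /24 (254 usable): 192.168.30.0/24
50 hosts -> /26 (62 usable): 192.168.31.0/26
Allocation: 192.168.30.0/24 (172 hosts, 254 usable); 192.168.31.0/26 (50 hosts, 62 usable)


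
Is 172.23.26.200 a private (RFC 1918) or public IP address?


RFC 1918 private ranges:
  10.0.0.0/8 (10.0.0.0 - 10.255.255.255)
  172.16.0.0/12 (172.16.0.0 - 172.31.255.255)
  192.168.0.0/16 (192.168.0.0 - 192.168.255.255)
Private (in 172.16.0.0/12)


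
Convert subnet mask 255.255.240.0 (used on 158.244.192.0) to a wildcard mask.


Subnet mask: 255.255.240.0
Wildcard = 255.255.255.255 - subnet mask
255 - 255 = 0
255 - 255 = 0
255 - 240 = 15
255 - 0 = 255
Wildcard: 0.0.15.255


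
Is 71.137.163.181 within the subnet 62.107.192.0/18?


Subnet network: 62.107.192.0
Test IP AND mask: 71.137.128.0
No, 71.137.163.181 is not in 62.107.192.0/18


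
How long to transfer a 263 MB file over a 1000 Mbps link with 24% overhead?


Effective throughput = 1000 * (1 - 24/100) = 760 Mbps
File size in Mb = 263 * 8 = 2104 Mb
Time = 2104 / 760
Time = 2.7684 seconds


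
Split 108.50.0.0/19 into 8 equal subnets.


New prefix = 19 + 3 = 22
Each subnet has 1024 addresses
  108.50.0.0/22
  108.50.4.0/22
  108.50.8.0/22
  108.50.12.0/22
  108.50.16.0/22
  108.50.20.0/22
  108.50.24.0/22
  108.50.28.0/22
Subnets: 108.50.0.0/22, 108.50.4.0/22, 108.50.8.0/22, 108.50.12.0/22, 108.50.16.0/22, 108.50.20.0/22, 108.50.24.0/22, 108.50.28.0/22


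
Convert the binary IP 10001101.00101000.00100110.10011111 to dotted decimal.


10001101 = 141
00101000 = 40
00100110 = 38
10011111 = 159
IP: 141.40.38.159


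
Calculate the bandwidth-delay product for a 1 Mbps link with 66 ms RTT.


BDP = bandwidth * RTT
= 1 Mbps * 66 ms
= 1 * 1e6 * 66 / 1000 bits
= 66000 bits
= 8250 bytes
= 8.0566 KB
BDP = 66000 bits (8250 bytes)


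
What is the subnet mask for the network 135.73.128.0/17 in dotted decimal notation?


/17 means 17 network bits, 15 host bits
Binary: 11111111111111111000000000000000
Mask: 255.255.128.0


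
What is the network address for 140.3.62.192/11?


IP:   10001100.00000011.00111110.11000000
Mask: 11111111.11100000.00000000.00000000
AND operation:
Net:  10001100.00000000.00000000.00000000
Network: 140.0.0.0/11


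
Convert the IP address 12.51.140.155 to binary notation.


12 = 00001100
51 = 00110011
140 = 10001100
155 = 10011011
Binary: 00001100.00110011.10001100.10011011


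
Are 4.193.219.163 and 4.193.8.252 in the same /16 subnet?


Mask: 255.255.0.0
4.193.219.163 AND mask = 4.193.0.0
4.193.8.252 AND mask = 4.193.0.0
Yes, same subnet (4.193.0.0)


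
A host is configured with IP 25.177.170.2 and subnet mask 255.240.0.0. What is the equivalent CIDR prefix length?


Binary: 11111111.11110000.00000000.00000000
Count leading 1s
Prefix: /12


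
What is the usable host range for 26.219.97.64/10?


Network: 26.192.0.0
Broadcast: 26.255.255.255
First usable = network + 1
Last usable = broadcast - 1
Range: 26.192.0.1 to 26.255.255.254


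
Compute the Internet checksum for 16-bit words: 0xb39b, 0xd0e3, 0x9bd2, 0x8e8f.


Sum all words (with carry folding):
+ 0xb39b = 0xb39b
+ 0xd0e3 = 0x847f
+ 0x9bd2 = 0x2052
+ 0x8e8f = 0xaee1
One's complement: ~0xaee1
Checksum = 0x511e


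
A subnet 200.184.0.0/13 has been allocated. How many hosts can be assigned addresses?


Host bits = 32 - 13 = 19
Total addresses = 2^19 = 524288
Usable = total - 2 (network and broadcast)
Usable hosts: 524286


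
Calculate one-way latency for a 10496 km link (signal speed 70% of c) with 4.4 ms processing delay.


Speed = 0.7 * 3e5 km/s = 210000 km/s
Propagation delay = 10496 / 210000 = 0.05 s = 49.981 ms
Processing delay = 4.4 ms
Total one-way latency = 54.381 ms


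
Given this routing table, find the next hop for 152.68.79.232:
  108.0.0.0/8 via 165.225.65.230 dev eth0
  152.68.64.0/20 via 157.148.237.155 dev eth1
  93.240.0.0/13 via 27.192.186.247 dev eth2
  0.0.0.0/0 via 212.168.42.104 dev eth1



Longest prefix match for 152.68.79.232:
  /8 108.0.0.0: no
  /20 152.68.64.0: MATCH
  /13 93.240.0.0: no
  /0 0.0.0.0: MATCH
Selected: next-hop 157.148.237.155 via eth1 (matched /20)
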